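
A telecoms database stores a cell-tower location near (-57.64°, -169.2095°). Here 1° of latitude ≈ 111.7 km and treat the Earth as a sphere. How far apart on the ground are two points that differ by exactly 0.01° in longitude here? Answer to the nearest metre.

598 metres

At 57.64° a degree of longitude is 111700 × cos 57.64° ≈ 59786 m, so 0.01° corresponds to 597.86 m.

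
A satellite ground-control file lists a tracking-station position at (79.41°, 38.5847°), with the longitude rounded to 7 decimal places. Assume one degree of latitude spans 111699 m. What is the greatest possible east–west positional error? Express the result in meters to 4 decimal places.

0.0010 meters

Rounding to 7 decimal places leaves the longitude within ±5e-08° of the true value.
One degree of longitude at 79.41° is 111699 × cos 79.41° ≈ 111699 × 0.1838 = 20528 m.
Maximum E–W displacement: 5e-08 × 20528 = 0.0010264 m.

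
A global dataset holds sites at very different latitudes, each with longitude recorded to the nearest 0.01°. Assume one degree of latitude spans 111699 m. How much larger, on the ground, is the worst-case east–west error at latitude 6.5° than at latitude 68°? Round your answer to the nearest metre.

346 metres

Rounding to 2 decimal places leaves the longitude within ±0.005° of the true value.
Error at 6.5° = 0.005° × 111699 × cos 6.5° ≈ 558.5 × 0.9936 = 554.9 m.
At 68°: 0.005° × 111699 × cos 68° = 0.005 × 111699 × 0.3746 ≈ 209.22 m.
So the lower-latitude error exceeds the higher by 554.9 − 209.22 = 345.69 m.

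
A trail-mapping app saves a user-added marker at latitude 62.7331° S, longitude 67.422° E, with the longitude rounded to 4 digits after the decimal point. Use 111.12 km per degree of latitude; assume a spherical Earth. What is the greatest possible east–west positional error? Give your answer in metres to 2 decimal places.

Rounding to 4 decimal places leaves the longitude within ±5e-05° of the true value.
Parallels shrink by cos φ, so at 62.7331° a degree of longitude is 111120 × 0.4581 ≈ 50908.1 m.
So at most 5e-05° × 50908.1 ≈ 2.5454 m east–west.

2.55 metres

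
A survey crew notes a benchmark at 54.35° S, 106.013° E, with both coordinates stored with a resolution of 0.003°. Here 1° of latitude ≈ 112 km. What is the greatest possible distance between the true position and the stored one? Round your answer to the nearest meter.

With a 0.003° grid the true value lies within half a step, ±0.003°/2 = ±0.0015°, of the stored one.
North–south component: 0.0015° × 112000 = 168 m.
East–west component at 54.35°: 0.0015° × 112000 × cos 54.35° ≈ 0.0015 × 65277.2 ≈ 97.9158 m.
The two errors are perpendicular, so the maximum displacement is √(168² + 97.9158²) ≈ 194.452 m.

194 meters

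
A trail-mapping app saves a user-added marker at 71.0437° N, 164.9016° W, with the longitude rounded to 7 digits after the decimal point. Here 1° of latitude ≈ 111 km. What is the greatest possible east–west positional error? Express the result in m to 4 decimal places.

Rounding to 7 decimal places leaves the longitude within ±5e-08° of the true value.
At latitude 71.0437° a degree of longitude spans 111000 m × cos 71.0437° = 111000 × 0.3248 ≈ 36058 m.
So at most 5e-08° × 36058 ≈ 0.0018029 m east–west.

0.0018 m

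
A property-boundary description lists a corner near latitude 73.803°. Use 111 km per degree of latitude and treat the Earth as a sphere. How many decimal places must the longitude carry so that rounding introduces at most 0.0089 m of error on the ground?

7

At 73.803° one degree of longitude covers 111000 × cos 73.803° ≈ 111000 × 0.2789 ≈ 30962.4 m.
N decimal places → at most half a unit in the last place, 0.5 × 10⁻ᴺ° = 30962.4/2 × 10⁻ᴺ m.
Setting 15481.2 × 10⁻ᴺ ≤ 0.0089 gives 10ᴺ ≥ 1.739e+06, i.e. N ≥ 6.24.
N = 6 would give 0.0155 m (too coarse); N = 7 gives 0.00155 m ≤ 0.0089 m.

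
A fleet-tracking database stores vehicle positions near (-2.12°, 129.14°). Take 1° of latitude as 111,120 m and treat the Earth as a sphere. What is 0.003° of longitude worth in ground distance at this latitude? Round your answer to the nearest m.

0.003° of longitude at 2.12° is 0.003 × 111120 × cos 2.12° ≈ 0.003 × 111044 = 333.132 m.

333 m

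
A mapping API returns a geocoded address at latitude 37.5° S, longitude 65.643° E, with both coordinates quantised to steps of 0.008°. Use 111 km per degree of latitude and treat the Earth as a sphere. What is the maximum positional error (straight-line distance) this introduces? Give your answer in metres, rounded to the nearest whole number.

567 metres

With a 0.008° grid the true value lies within half a step, ±0.008°/2 = ±0.004°, of the stored one.
Latitude error → 0.004 × 111000 = 444 m along the meridian.
Longitude error → 0.004 × 111000 × cos 37.5° = 0.004 × 111000 × 0.7934 ≈ 352.249 m.
The two errors are perpendicular, so the maximum displacement is √(444² + 352.249²) ≈ 566.759 m.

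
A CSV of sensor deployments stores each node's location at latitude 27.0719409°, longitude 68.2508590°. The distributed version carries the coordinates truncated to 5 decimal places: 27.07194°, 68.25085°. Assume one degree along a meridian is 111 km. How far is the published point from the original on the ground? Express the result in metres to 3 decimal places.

0.895 metres

The latitude changed by +0.0000009° and the longitude by +0.0000090°.
North–south shift: 0.0000009 × 111000 = 0.0999 m.
E–W at 27.0719°: 0.0000090° × 111000 × cos 27.0719° = 0.0000090 × 111000 × 0.8904 ≈ 0.889545 m.
Distance: √(0.0999² + 0.889545²) ≈ 0.895137 m.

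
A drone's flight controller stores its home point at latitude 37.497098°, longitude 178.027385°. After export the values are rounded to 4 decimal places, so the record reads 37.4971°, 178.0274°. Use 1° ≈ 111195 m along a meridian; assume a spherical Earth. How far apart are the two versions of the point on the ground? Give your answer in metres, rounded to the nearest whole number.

1 metres

Δlat = 37.497098 − 37.4971 = -0.000002°; Δlon = 178.027385 − 178.0274 = -0.000015°.
N–S: -0.000002° × 111195 m/° = -0.22239 m.
E–W at 37.4971°: -0.000015° × 111195 × cos 37.4971° = -0.000015 × 111195 × 0.7934 ≈ -1.32331 m.
Distance: √(0.22239² + 1.32331²) ≈ 1.34186 m.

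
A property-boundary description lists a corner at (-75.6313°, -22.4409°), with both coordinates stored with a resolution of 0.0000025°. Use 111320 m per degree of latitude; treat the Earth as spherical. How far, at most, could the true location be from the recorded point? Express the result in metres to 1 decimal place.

With a 0.0000025° grid the true value lies within half a step, ±0.0000025°/2 = ±1.25e-06°, of the stored one.
North–south component: 1.25e-06° × 111320 = 0.13915 m.
Longitude error → 1.25e-06 × 111320 × cos 75.6313° = 1.25e-06 × 111320 × 0.2482 ≈ 0.0345316 m.
The two errors are perpendicular, so the maximum displacement is √(0.13915² + 0.0345316²) ≈ 0.143371 m.

0.1 metres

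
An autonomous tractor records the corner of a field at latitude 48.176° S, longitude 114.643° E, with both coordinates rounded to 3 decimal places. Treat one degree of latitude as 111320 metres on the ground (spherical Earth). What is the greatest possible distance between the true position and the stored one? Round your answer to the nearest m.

67 m

Rounding to 3 decimal places leaves each coordinate within ±0.0005° of the true value.
N–S: 0.0005° × 111320 m/° = 55.66 m.
East–west component at 48.176°: 0.0005° × 111320 × cos 48.176° ≈ 0.0005 × 74233.1 ≈ 37.1166 m.
Worst case both components are at the extreme and orthogonal: √(55.66² + 37.1166²) ≈ 66.9005 m.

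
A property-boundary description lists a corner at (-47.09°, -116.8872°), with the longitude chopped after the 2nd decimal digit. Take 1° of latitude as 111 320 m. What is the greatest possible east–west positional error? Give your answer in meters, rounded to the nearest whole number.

758 meters

Truncating at 2 decimal places can drop up to a full unit in the last place, so the longitude may be off by as much as 0.01°.
At latitude 47.09° a degree of longitude spans 111320 m × cos 47.09° = 111320 × 0.6808 ≈ 75792.1 m.
Maximum E–W displacement: 0.01 × 75792.1 = 757.921 m.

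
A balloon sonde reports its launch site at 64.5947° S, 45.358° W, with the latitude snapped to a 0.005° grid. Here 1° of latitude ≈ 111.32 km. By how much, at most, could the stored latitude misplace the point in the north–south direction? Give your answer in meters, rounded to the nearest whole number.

278 meters

With a 0.005° grid the true value lies within half a step, ±0.005°/2 = ±0.0025°, of the stored one.
So the N–S error is at most 0.0025 × 111320 = 278.3 m.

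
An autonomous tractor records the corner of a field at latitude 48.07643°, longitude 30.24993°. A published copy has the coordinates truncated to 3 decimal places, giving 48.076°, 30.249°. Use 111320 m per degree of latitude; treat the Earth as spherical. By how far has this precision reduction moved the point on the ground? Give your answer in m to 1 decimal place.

Δlat = 48.07643 − 48.076 = +0.00043°; Δlon = 30.24993 − 30.249 = +0.00093°.
North–south shift: 0.00043 × 111320 = 47.8676 m.
E–W at 48.076°: 0.00093° × 111320 × cos 48.076° = 0.00093 × 111320 × 0.6681 ≈ 69.1714 m.
Hypotenuse of the two orthogonal shifts: √(47.8676² + 69.1714²) = 84.1189 m.

84.1 m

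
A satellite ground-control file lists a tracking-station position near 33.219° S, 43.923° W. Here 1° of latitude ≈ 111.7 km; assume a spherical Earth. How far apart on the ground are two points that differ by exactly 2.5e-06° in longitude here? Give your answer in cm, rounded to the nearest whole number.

23 cm

At 33.219° a degree of longitude is 111700 × cos 33.219° ≈ 93446.3 m, so 2.5e-06° corresponds to 0.233616 m.
That is 0.233616 m = 23.362 cm.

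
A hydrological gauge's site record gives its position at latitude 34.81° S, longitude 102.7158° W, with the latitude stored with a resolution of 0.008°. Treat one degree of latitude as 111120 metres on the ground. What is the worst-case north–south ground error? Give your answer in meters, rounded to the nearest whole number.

With a 0.008° grid the true value lies within half a step, ±0.008°/2 = ±0.004°, of the stored one.
Along the meridian that is 0.004° × 111120 m/° = 444.48 m.

444 meters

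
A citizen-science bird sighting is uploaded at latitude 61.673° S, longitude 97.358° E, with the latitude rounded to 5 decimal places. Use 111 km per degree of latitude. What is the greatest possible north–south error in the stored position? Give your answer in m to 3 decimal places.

0.555 m

Rounding to 5 decimal places leaves the latitude within ±5e-06° of the true value.
So the N–S error is at most 5e-06 × 111000 = 0.555 m.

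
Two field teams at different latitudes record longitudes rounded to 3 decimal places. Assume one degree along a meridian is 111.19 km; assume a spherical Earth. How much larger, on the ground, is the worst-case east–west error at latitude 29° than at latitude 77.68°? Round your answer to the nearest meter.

37 meters

Rounding to 3 decimal places leaves the longitude within ±0.0005° of the true value.
At 29°: 0.0005° × 111190 × cos 29° = 0.0005 × 111190 × 0.8746 ≈ 48.624 m.
Error at 77.68° = 0.0005° × 111190 × cos 77.68° ≈ 55.595 × 0.2134 = 11.862 m.
Difference: 48.624 − 11.862 = 36.762 m.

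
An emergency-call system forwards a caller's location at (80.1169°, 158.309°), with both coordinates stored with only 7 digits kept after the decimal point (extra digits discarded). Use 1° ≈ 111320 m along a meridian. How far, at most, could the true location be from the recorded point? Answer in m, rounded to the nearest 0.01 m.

Truncating at 7 decimal places can drop up to a full unit in the last place, so each coordinate may be off by as much as 1e-07°.
North–south component: 1e-07° × 111320 = 0.011132 m.
E–W at 80.1169°: 1e-07° × 111320 × cos 80.1169° = 1e-07 × 111320 × 0.1716 ≈ 0.00191068 m.
Worst case both components are at the extreme and orthogonal: √(0.011132² + 0.00191068²) ≈ 0.0112948 m.

0.01 m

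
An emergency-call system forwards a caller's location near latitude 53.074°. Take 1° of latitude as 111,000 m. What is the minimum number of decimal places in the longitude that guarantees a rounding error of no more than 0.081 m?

At 53.074° one degree of longitude covers 111000 × cos 53.074° ≈ 111000 × 0.6008 ≈ 66686.9 m.
Rounding to N decimal places gives at most 0.5 × 10⁻ᴺ degrees of error, i.e. 0.5 × 10⁻ᴺ × 66686.9 m.
Need 0.5 × 66686.9 × 10⁻ᴺ ≤ 0.081 → 10⁻ᴺ ≤ 2.429e-06, so N ≥ 5.61.
At 5 places the error can reach 0.333 m, but 6 places keeps it to 0.0333 m.

6 decimal places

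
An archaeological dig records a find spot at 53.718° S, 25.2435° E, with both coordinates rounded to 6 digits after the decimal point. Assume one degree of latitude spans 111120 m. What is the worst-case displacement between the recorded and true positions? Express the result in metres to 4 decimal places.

Rounding to 6 decimal places leaves each coordinate within ±5e-07° of the true value.
Latitude error → 5e-07 × 111120 = 0.05556 m along the meridian.
E–W at 53.718°: 5e-07° × 111120 × cos 53.718° = 5e-07 × 111120 × 0.5918 ≈ 0.0328782 m.
The two errors are perpendicular, so the maximum displacement is √(0.05556² + 0.0328782²) ≈ 0.0645592 m.

0.0646 metres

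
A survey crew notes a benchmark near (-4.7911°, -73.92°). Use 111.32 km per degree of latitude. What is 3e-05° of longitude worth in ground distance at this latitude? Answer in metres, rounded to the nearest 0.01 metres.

3.33 metres

One degree of longitude here spans 111320 × cos 4.7911° = 111320 × 0.9965 ≈ 110931 m; 3e-05° of that is 3.32793 m.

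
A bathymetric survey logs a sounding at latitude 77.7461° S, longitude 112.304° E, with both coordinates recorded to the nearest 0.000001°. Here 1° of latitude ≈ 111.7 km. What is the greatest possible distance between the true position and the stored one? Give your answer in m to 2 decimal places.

0.06 m

Rounding to 6 decimal places leaves each coordinate within ±5e-07° of the true value.
North–south component: 5e-07° × 111700 = 0.05585 m.
E–W at 77.7461°: 5e-07° × 111700 × cos 77.7461° = 5e-07 × 111700 × 0.2122 ≈ 0.0118538 m.
The two errors are perpendicular, so the maximum displacement is √(0.05585² + 0.0118538²) ≈ 0.0570941 m.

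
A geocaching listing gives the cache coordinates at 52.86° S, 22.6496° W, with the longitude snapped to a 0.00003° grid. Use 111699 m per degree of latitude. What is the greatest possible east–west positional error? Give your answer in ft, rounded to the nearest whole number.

With a 0.00003° grid the true value lies within half a step, ±0.00003°/2 = ±1.5e-05°, of the stored one.
One degree of longitude at 52.86° is 111699 × cos 52.86° ≈ 111699 × 0.6038 = 67439.9 m.
East–west error: 1.5e-05° × 67439.9 m/° ≈ 1.0116 m.
In feet: 1.0116 m ÷ 0.3048 ≈ 3.3189 ft.

3 ft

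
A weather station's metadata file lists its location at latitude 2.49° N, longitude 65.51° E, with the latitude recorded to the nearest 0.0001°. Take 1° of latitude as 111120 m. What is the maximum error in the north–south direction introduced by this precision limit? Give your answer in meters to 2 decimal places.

5.56 meters

Rounding to 4 decimal places leaves the latitude within ±5e-05° of the true value.
North–south distance: 5e-05° × 111120 m/° = 5.556 m.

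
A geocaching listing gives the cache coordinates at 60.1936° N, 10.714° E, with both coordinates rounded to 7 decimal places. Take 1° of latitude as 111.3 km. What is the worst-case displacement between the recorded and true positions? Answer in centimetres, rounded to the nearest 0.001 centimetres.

0.621 centimetres

Rounding to 7 decimal places leaves each coordinate within ±5e-08° of the true value.
North–south component: 5e-08° × 111300 = 0.005565 m.
East–west component at 60.1936°: 5e-08° × 111300 × cos 60.1936° ≈ 5e-08 × 55324 ≈ 0.0027662 m.
The two errors are perpendicular, so the maximum displacement is √(0.005565² + 0.0027662²) ≈ 0.00621459 m.
That is 0.00621459 m = 0.62146 cm.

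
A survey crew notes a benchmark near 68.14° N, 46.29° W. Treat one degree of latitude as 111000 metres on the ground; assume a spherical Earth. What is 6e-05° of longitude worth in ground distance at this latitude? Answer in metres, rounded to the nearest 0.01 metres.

2.48 metres

At 68.14° a degree of longitude is 111000 × cos 68.14° ≈ 41329.7 m, so 6e-05° corresponds to 2.47978 m.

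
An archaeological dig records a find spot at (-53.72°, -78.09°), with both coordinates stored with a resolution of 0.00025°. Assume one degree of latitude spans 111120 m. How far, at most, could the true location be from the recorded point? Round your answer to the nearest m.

With a 0.00025° grid the true value lies within half a step, ±0.00025°/2 = ±0.000125°, of the stored one.
N–S: 0.000125° × 111120 m/° = 13.89 m.
E–W at 53.72°: 0.000125° × 111120 × cos 53.72° = 0.000125 × 111120 × 0.5917 ≈ 8.21915 m.
Worst case both components are at the extreme and orthogonal: √(13.89² + 8.21915²) ≈ 16.1396 m.

16 m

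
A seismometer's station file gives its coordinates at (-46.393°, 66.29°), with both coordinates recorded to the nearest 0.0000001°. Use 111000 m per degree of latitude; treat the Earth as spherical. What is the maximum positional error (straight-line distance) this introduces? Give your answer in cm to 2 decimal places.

0.67 cm

Rounding to 7 decimal places leaves each coordinate within ±5e-08° of the true value.
N–S: 5e-08° × 111000 m/° = 0.00555 m.
Longitude error → 5e-08 × 111000 × cos 46.393° = 5e-08 × 111000 × 0.6897 ≈ 0.00382788 m.
Combining orthogonally: (0.00555² + 0.00382788²)^½ ≈ 0.00674204 m.
That is 0.00674204 m = 0.6742 cm.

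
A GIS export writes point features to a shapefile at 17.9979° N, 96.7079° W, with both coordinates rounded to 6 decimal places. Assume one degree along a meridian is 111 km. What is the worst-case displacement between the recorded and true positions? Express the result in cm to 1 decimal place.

7.7 cm

Rounding to 6 decimal places leaves each coordinate within ±5e-07° of the true value.
Latitude error → 5e-07 × 111000 = 0.0555 m along the meridian.
E–W at 17.9979°: 5e-07° × 111000 × cos 17.9979° = 5e-07 × 111000 × 0.9511 ≈ 0.0527843 m.
Worst case both components are at the extreme and orthogonal: √(0.0555² + 0.0527843²) ≈ 0.0765926 m.
That is 0.0765926 m = 7.6593 cm.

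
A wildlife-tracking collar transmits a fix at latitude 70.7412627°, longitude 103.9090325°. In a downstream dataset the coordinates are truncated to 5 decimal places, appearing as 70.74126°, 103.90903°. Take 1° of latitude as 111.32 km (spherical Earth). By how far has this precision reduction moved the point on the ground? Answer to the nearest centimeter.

The latitude changed by +0.0000027° and the longitude by +0.0000025°.
N–S: 0.0000027° × 111320 m/° = 0.300564 m.
E–W at 70.7413°: 0.0000025° × 111320 × cos 70.7413° = 0.0000025 × 111320 × 0.3298 ≈ 0.091793 m.
Combined displacement = (0.300564² + 0.091793²)^½ ≈ 0.314268 m.
That is 0.314268 m = 31.427 cm.

31 centimeters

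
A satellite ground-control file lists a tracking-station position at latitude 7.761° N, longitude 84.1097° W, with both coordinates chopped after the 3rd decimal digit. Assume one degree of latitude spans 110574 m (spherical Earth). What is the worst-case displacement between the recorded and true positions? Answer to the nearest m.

Truncating at 3 decimal places can drop up to a full unit in the last place, so each coordinate may be off by as much as 0.001°.
Latitude error → 0.001 × 110574 = 110.574 m along the meridian.
E–W at 7.761°: 0.001° × 110574 × cos 7.761° = 0.001 × 110574 × 0.9908 ≈ 109.561 m.
Worst case both components are at the extreme and orthogonal: √(110.574² + 109.561²) ≈ 155.661 m.

156 m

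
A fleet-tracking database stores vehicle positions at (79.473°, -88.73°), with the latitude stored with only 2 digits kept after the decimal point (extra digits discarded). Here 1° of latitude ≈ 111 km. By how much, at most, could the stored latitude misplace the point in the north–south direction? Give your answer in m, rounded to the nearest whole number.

1110 m

Truncating at 2 decimal places can drop up to a full unit in the last place, so the latitude may be off by as much as 0.01°.
Along the meridian that is 0.01° × 111000 m/° = 1110 m.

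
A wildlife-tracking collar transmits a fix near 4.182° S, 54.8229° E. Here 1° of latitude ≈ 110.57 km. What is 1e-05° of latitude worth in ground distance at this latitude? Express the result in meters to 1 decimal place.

1e-05° × 110570 m/° = 1.1057 m.

1.1 meters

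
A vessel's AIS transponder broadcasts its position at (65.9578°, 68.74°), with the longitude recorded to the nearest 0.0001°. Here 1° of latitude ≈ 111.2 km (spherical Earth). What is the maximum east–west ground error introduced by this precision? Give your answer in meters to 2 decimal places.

2.27 meters

Rounding to 4 decimal places leaves the longitude within ±5e-05° of the true value.
One degree of longitude at 65.9578° is 111200 × cos 65.9578° ≈ 111200 × 0.4074 = 45303.9 m.
East–west error: 5e-05° × 45303.9 m/° ≈ 2.2652 m.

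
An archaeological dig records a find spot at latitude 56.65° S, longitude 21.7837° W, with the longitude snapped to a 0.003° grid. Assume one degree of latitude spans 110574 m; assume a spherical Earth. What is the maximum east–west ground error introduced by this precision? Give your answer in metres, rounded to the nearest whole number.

91 metres

With a 0.003° grid the true value lies within half a step, ±0.003°/2 = ±0.0015°, of the stored one.
Parallels shrink by cos φ, so at 56.65° a degree of longitude is 110574 × 0.5498 ≈ 60788.3 m.
So at most 0.0015° × 60788.3 ≈ 91.1824 m east–west.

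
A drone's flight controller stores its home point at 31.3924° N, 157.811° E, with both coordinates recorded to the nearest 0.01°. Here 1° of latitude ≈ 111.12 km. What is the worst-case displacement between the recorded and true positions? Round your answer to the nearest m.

730 m

Rounding to 2 decimal places leaves each coordinate within ±0.005° of the true value.
Latitude error → 0.005 × 111120 = 555.6 m along the meridian.
East–west component at 31.3924°: 0.005° × 111120 × cos 31.3924° ≈ 0.005 × 94854.2 ≈ 474.271 m.
Worst case both components are at the extreme and orthogonal: √(555.6² + 474.271²) ≈ 730.496 m.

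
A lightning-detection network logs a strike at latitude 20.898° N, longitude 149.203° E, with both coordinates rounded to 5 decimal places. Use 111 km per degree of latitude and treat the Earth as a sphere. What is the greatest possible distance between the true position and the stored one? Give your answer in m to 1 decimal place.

0.8 m

Rounding to 5 decimal places leaves each coordinate within ±5e-06° of the true value.
N–S: 5e-06° × 111000 m/° = 0.555 m.
Longitude error → 5e-06 × 111000 × cos 20.898° = 5e-06 × 111000 × 0.9342 ≈ 0.51849 m.
Worst case both components are at the extreme and orthogonal: √(0.555² + 0.51849²) ≈ 0.759511 m.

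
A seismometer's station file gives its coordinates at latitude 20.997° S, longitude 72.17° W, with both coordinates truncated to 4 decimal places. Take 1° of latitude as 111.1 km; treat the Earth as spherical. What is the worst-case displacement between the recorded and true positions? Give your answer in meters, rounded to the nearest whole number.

15 meters

Truncating at 4 decimal places can drop up to a full unit in the last place, so each coordinate may be off by as much as 0.0001°.
North–south component: 0.0001° × 111100 = 11.11 m.
E–W at 20.997°: 0.0001° × 111100 × cos 20.997° = 0.0001 × 111100 × 0.9336 ≈ 10.3723 m.
Worst case both components are at the extreme and orthogonal: √(11.11² + 10.3723²) ≈ 15.1992 m.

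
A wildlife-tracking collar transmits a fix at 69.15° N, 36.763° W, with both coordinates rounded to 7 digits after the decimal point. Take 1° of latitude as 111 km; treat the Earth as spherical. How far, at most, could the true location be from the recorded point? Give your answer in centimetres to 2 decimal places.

0.59 centimetres

Rounding to 7 decimal places leaves each coordinate within ±5e-08° of the true value.
North–south component: 5e-08° × 111000 = 0.00555 m.
Longitude error → 5e-08 × 111000 × cos 69.15° = 5e-08 × 111000 × 0.3559 ≈ 0.00197537 m.
Combining orthogonally: (0.00555² + 0.00197537²)^½ ≈ 0.00589106 m.
That is 0.00589106 m = 0.58911 cm.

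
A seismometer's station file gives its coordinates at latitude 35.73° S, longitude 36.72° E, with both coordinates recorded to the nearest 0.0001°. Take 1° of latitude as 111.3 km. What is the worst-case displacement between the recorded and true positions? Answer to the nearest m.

7 m

Rounding to 4 decimal places leaves each coordinate within ±5e-05° of the true value.
Latitude error → 5e-05 × 111300 = 5.565 m along the meridian.
Longitude error → 5e-05 × 111300 × cos 35.73° = 5e-05 × 111300 × 0.8118 ≈ 4.51754 m.
Worst case both components are at the extreme and orthogonal: √(5.565² + 4.51754²) ≈ 7.1678 m.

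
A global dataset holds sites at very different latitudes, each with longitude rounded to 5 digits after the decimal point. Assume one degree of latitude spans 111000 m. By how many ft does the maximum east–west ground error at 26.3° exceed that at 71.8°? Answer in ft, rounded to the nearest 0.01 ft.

Rounding to 5 decimal places leaves the longitude within ±5e-06° of the true value.
Error at 26.3° = 5e-06° × 111000 × cos 26.3° ≈ 0.555 × 0.8965 = 0.49755 m.
Error at 71.8° = 5e-06° × 111000 × cos 71.8° ≈ 0.555 × 0.3123 = 0.17335 m.
Difference: 0.49755 − 0.17335 = 0.3242 m.
Converting: 0.324204 m × 3.2808 ft/m ≈ 1.0637 ft.

1.06 ft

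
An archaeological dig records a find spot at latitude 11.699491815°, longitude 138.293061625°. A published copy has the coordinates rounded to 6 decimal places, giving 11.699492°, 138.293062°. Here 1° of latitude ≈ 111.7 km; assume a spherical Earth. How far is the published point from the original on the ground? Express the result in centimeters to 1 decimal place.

The latitude changed by -0.000000185° and the longitude by -0.000000375°.
N–S: -0.000000185° × 111700 m/° = -0.0206645 m.
E–W at 11.6995°: -0.000000375° × 111700 × cos 11.6995° = -0.000000375 × 111700 × 0.9792 ≈ -0.0410173 m.
Combined displacement = (0.0206645² + 0.0410173²)^½ ≈ 0.0459286 m.
That is 0.0459286 m = 4.5929 cm.

4.6 centimeters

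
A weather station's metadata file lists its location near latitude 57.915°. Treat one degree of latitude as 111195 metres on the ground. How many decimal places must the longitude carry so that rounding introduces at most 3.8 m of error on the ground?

4

At 57.915° one degree of longitude covers 111195 × cos 57.915° ≈ 111195 × 0.5312 ≈ 59064.2 m.
With N decimal places the half-ulp bound is 0.5·10⁻ᴺ°, or 0.5·10⁻ᴺ × 59064.2 m on the ground.
Setting 29532.1 × 10⁻ᴺ ≤ 3.8 gives 10ᴺ ≥ 7772, i.e. N ≥ 3.89.
N = 3 would give 29.5 m (too coarse); N = 4 gives 2.95 m ≤ 3.8 m.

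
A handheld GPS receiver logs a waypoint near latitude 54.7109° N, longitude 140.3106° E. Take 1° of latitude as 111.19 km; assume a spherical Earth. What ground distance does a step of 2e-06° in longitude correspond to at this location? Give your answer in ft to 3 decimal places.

At 54.7109° a degree of longitude is 111190 × cos 54.7109° ≈ 64234.7 m, so 2e-06° corresponds to 0.128469 m.
Converting: 0.128469 m × 3.2808 ft/m ≈ 0.42149 ft.

0.421 ft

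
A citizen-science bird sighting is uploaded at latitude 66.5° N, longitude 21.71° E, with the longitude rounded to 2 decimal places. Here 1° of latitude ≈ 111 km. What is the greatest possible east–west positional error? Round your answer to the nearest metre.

Rounding to 2 decimal places leaves the longitude within ±0.005° of the true value.
One degree of longitude at 66.5° is 111000 × cos 66.5° ≈ 111000 × 0.3987 = 44261.1 m.
East–west error: 0.005° × 44261.1 m/° ≈ 221.306 m.

221 metres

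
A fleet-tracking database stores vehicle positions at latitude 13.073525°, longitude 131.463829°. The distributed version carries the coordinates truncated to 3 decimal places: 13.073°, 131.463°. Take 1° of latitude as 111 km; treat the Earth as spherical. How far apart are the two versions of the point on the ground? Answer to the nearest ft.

351 ft

The latitude changed by +0.000525° and the longitude by +0.000829°.
N–S: 0.000525° × 111000 m/° = 58.275 m.
East–west at this latitude: 0.000829° × 111000 × cos 13.073° ≈ 0.000829 × 108123 = 89.6341 m.
Combined displacement = (58.275² + 89.6341²)^½ ≈ 106.912 m.
Converting: 106.912 m × 3.2808 ft/m ≈ 350.76 ft.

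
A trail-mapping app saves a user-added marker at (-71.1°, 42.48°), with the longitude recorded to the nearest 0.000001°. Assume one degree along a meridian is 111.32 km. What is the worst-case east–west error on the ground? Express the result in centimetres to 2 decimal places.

Rounding to 6 decimal places leaves the longitude within ±5e-07° of the true value.
One degree of longitude at 71.1° is 111320 × cos 71.1° ≈ 111320 × 0.3239 = 36058.5 m.
East–west error: 5e-07° × 36058.5 m/° ≈ 0.0180292 m.
That is 0.0180292 m = 1.8029 cm.

1.80 centimetres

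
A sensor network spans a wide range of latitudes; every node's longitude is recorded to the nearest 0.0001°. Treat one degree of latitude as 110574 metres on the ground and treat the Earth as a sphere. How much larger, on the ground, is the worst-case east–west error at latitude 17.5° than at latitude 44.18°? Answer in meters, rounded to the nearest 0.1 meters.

Rounding to 4 decimal places leaves the longitude within ±5e-05° of the true value.
At 17.5°: 5e-05° × 110574 × cos 17.5° = 5e-05 × 110574 × 0.9537 ≈ 5.2728 m.
At 44.18°: 5e-05° × 110574 × cos 44.18° = 5e-05 × 110574 × 0.7172 ≈ 3.9649 m.
Difference: 5.2728 − 3.9649 = 1.3079 m.

1.3 meters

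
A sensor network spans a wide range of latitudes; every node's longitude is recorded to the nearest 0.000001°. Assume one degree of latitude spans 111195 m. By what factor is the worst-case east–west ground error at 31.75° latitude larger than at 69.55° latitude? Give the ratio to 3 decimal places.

2.434

Rounding to 6 decimal places leaves the longitude within ±5e-07° of the true value.
At 31.75°: 5e-07° × 111195 × cos 31.75° = 5e-07 × 111195 × 0.8504 ≈ 0.047277 m.
At 69.55°: 5e-07° × 111195 × cos 69.55° = 5e-07 × 111195 × 0.3494 ≈ 0.019425 m.
Ratio: 0.047277 / 0.019425 = cos 31.75° / cos 69.55° ≈ 2.4338.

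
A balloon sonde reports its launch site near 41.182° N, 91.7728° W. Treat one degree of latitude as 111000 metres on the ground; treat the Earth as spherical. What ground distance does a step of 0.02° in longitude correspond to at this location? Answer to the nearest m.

1671 m

0.02° of longitude at 41.182° is 0.02 × 111000 × cos 41.182° ≈ 0.02 × 83541 = 1670.82 m.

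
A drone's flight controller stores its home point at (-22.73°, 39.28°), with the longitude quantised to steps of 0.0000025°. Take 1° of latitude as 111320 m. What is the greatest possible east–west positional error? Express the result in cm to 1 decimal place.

With a 0.0000025° grid the true value lies within half a step, ±0.0000025°/2 = ±1.25e-06°, of the stored one.
At latitude 22.73° a degree of longitude spans 111320 m × cos 22.73° = 111320 × 0.9223 ≈ 102674 m.
Maximum E–W displacement: 1.25e-06 × 102674 = 0.128343 m.
That is 0.128343 m = 12.834 cm.

12.8 cm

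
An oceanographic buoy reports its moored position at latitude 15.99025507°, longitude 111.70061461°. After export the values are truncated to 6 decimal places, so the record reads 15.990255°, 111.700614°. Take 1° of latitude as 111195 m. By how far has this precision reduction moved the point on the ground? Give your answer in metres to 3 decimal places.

0.066 metres

The latitude changed by +0.00000007° and the longitude by +0.00000061°.
North–south shift: 0.00000007 × 111195 = 0.00778365 m.
E–W at 15.9903°: 0.00000061° × 111195 × cos 15.9903° = 0.00000061 × 111195 × 0.9613 ≈ 0.0652046 m.
Hypotenuse of the two orthogonal shifts: √(0.00778365² + 0.0652046²) = 0.0656675 m.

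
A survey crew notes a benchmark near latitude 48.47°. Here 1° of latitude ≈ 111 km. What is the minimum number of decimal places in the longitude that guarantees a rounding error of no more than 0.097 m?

6 decimal places

At 48.47° one degree of longitude covers 111000 × cos 48.47° ≈ 111000 × 0.6630 ≈ 73594.3 m.
N decimal places → at most half a unit in the last place, 0.5 × 10⁻ᴺ° = 73594.3/2 × 10⁻ᴺ m.
Need 0.5 × 73594.3 × 10⁻ᴺ ≤ 0.097 → 10⁻ᴺ ≤ 2.636e-06, so N ≥ 5.58.
N = 5 would give 0.368 m (too coarse); N = 6 gives 0.0368 m ≤ 0.097 m.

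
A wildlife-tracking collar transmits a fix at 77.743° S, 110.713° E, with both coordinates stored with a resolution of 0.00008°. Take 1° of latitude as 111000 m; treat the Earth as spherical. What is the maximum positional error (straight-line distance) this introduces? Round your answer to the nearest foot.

15 feet

With a 0.00008° grid the true value lies within half a step, ±0.00008°/2 = ±4e-05°, of the stored one.
N–S: 4e-05° × 111000 m/° = 4.44 m.
Longitude error → 4e-05 × 111000 × cos 77.743° = 4e-05 × 111000 × 0.2123 ≈ 0.942599 m.
Worst case both components are at the extreme and orthogonal: √(4.44² + 0.942599²) ≈ 4.53895 m.
In feet: 4.53895 m ÷ 0.3048 ≈ 14.892 ft.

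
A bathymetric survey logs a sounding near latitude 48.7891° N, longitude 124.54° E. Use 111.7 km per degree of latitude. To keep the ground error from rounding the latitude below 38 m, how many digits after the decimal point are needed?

One degree of latitude covers 111700 m.
With N decimal places the half-ulp bound is 0.5·10⁻ᴺ°, or 0.5·10⁻ᴺ × 111700 m on the ground.
Need 0.5 × 111700 × 10⁻ᴺ ≤ 38 → 10⁻ᴺ ≤ 6.804e-04, so N ≥ 3.17.
N = 3 would give 55.9 m (too coarse); N = 4 gives 5.58 m ≤ 38 m.

4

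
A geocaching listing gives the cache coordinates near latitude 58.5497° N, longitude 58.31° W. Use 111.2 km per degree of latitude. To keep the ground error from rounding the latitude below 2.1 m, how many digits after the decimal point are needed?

One degree of latitude covers 111200 m.
Rounding to N decimal places gives at most 0.5 × 10⁻ᴺ degrees of error, i.e. 0.5 × 10⁻ᴺ × 111200 m.
Setting 55600 × 10⁻ᴺ ≤ 2.1 gives 10ᴺ ≥ 2.648e+04, i.e. N ≥ 4.42.
At 4 places the error can reach 5.56 m, but 5 places keeps it to 0.556 m.

5 decimal places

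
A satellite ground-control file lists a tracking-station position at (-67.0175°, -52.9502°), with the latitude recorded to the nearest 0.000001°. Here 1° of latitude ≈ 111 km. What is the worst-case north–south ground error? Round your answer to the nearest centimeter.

6 centimeters

Rounding to 6 decimal places leaves the latitude within ±5e-07° of the true value.
So the N–S error is at most 5e-07 × 111000 = 0.0555 m.
That is 0.0555 m = 5.55 cm.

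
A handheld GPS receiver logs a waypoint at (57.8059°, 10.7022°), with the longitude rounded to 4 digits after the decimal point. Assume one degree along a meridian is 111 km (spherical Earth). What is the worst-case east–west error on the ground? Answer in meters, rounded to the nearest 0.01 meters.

2.96 meters

Rounding to 4 decimal places leaves the longitude within ±5e-05° of the true value.
One degree of longitude at 57.8059° is 111000 × cos 57.8059° ≈ 111000 × 0.5328 = 59139.6 m.
Maximum E–W displacement: 5e-05 × 59139.6 = 2.95698 m.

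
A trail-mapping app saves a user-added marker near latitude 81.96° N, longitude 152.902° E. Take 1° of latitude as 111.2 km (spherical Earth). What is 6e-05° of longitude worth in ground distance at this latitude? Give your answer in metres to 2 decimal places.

One degree of longitude here spans 111200 × cos 81.96° = 111200 × 0.1399 ≈ 15552.9 m; 6e-05° of that is 0.933175 m.

0.93 metres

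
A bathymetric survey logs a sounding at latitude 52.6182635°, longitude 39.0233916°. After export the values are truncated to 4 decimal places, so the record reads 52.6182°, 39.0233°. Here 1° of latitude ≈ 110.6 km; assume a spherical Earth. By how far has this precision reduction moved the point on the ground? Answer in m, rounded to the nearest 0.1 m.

9.3 m

Δlat = 52.6182635 − 52.6182 = +0.0000635°; Δlon = 39.0233916 − 39.0233 = +0.0000916°.
N–S: 0.0000635° × 110600 m/° = 7.0231 m.
E–W at 52.6182°: 0.0000916° × 110600 × cos 52.6182° = 0.0000916 × 110600 × 0.6071 ≈ 6.15074 m.
Combined displacement = (7.0231² + 6.15074²)^½ ≈ 9.33572 m.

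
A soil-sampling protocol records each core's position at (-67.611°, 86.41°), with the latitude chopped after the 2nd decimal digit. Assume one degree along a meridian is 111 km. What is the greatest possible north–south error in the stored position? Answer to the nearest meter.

1110 meters

Truncating at 2 decimal places can drop up to a full unit in the last place, so the latitude may be off by as much as 0.01°.
North–south distance: 0.01° × 111000 m/° = 1110 m.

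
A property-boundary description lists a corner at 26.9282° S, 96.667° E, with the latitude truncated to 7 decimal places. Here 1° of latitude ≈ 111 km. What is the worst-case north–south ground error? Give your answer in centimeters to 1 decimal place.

1.1 centimeters

Truncating at 7 decimal places can drop up to a full unit in the last place, so the latitude may be off by as much as 1e-07°.
So the N–S error is at most 1e-07 × 111000 = 0.0111 m.
That is 0.0111 m = 1.11 cm.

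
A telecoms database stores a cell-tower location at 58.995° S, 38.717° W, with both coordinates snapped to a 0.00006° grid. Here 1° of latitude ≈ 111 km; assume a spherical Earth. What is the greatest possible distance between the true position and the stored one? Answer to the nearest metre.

With a 0.00006° grid the true value lies within half a step, ±0.00006°/2 = ±3e-05°, of the stored one.
N–S: 3e-05° × 111000 m/° = 3.33 m.
E–W at 58.995°: 3e-05° × 111000 × cos 58.995° = 3e-05 × 111000 × 0.5151 ≈ 1.71533 m.
The two errors are perpendicular, so the maximum displacement is √(3.33² + 1.71533²) ≈ 3.74583 m.

4 metres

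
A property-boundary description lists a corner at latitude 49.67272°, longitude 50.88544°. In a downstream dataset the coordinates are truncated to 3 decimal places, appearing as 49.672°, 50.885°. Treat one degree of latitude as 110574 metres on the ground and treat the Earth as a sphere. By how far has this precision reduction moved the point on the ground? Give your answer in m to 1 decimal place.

85.6 m

Δlat = 49.67272 − 49.672 = +0.00072°; Δlon = 50.88544 − 50.885 = +0.00044°.
North–south shift: 0.00072 × 110574 = 79.6133 m.
E–W at 49.672°: 0.00044° × 110574 × cos 49.672° = 0.00044 × 110574 × 0.6472 ≈ 31.4861 m.
Combined displacement = (79.6133² + 31.4861²)^½ ≈ 85.6134 m.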